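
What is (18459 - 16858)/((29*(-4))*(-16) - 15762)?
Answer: -1601/13906 ≈ -0.11513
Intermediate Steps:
(18459 - 16858)/((29*(-4))*(-16) - 15762) = 1601/(-116*(-16) - 15762) = 1601/(1856 - 15762) = 1601/(-13906) = 1601*(-1/13906) = -1601/13906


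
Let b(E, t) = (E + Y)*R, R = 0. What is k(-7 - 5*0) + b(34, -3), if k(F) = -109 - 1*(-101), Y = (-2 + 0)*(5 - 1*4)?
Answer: -8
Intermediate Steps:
Y = -2 (Y = -2*(5 - 4) = -2*1 = -2)
b(E, t) = 0 (b(E, t) = (E - 2)*0 = (-2 + E)*0 = 0)
k(F) = -8 (k(F) = -109 + 101 = -8)
k(-7 - 5*0) + b(34, -3) = -8 + 0 = -8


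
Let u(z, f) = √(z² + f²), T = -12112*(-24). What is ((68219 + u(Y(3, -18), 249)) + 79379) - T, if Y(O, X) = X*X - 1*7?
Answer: -143090 + √162490 ≈ -1.4269e+5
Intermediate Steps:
Y(O, X) = -7 + X² (Y(O, X) = X² - 7 = -7 + X²)
T = 290688
u(z, f) = √(f² + z²)
((68219 + u(Y(3, -18), 249)) + 79379) - T = ((68219 + √(249² + (-7 + (-18)²)²)) + 79379) - 1*290688 = ((68219 + √(62001 + (-7 + 324)²)) + 79379) - 290688 = ((68219 + √(62001 + 317²)) + 79379) - 290688 = ((68219 + √(62001 + 100489)) + 79379) - 290688 = ((68219 + √162490) + 79379) - 290688 = (147598 + √162490) - 290688 = -143090 + √162490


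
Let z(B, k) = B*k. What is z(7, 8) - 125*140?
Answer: -17444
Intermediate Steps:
z(7, 8) - 125*140 = 7*8 - 125*140 = 56 - 17500 = -17444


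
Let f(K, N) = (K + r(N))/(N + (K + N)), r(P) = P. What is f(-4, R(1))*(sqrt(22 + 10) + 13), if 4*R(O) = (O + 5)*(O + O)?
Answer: -13/2 - 2*sqrt(2) ≈ -9.3284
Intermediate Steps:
R(O) = O*(5 + O)/2 (R(O) = ((O + 5)*(O + O))/4 = ((5 + O)*(2*O))/4 = (2*O*(5 + O))/4 = O*(5 + O)/2)
f(K, N) = (K + N)/(K + 2*N) (f(K, N) = (K + N)/(N + (K + N)) = (K + N)/(K + 2*N))
f(-4, R(1))*(sqrt(22 + 10) + 13) = ((-4 + (1/2)*1*(5 + 1))/(-4 + 2*((1/2)*1*(5 + 1))))*(sqrt(22 + 10) + 13) = ((-4 + (1/2)*1*6)/(-4 + 2*((1/2)*1*6)))*(sqrt(32) + 13) = ((-4 + 3)/(-4 + 2*3))*(4*sqrt(2) + 13) = (-1/(-4 + 6))*(13 + 4*sqrt(2)) = (-1/2)*(13 + 4*sqrt(2)) = ((1/2)*(-1))*(13 + 4*sqrt(2)) = -(13 + 4*sqrt(2))/2 = -13/2 - 2*sqrt(2)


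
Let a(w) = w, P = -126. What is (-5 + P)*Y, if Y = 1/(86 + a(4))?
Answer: -131/90 ≈ -1.4556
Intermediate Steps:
Y = 1/90 (Y = 1/(86 + 4) = 1/90 ≈ 0.011111)
(-5 + P)*Y = (-5 - 126)*(1/90) = -131*1/90 = -131/90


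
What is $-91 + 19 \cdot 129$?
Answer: $2360$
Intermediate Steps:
$-91 + 19 \cdot 129 = -91 + 2451 = 2360$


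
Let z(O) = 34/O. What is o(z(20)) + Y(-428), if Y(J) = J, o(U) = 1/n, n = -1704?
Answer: -729313/1704 ≈ -428.00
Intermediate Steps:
o(U) = -1/1704 (o(U) = 1/(-1704) = -1/1704)
o(z(20)) + Y(-428) = -1/1704 - 428 = -729313/1704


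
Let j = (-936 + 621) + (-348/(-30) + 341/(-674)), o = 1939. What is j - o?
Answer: -7558593/3370 ≈ -2242.9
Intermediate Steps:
j = -1024163/3370 (j = -315 + (-348*(-1/30) + 341*(-1/674)) = -315 + (58/5 - 341/674) = -315 + 37387/3370 = -1024163/3370 ≈ -303.91)
j - o = -1024163/3370 - 1*1939 = -1024163/3370 - 1939 = -7558593/3370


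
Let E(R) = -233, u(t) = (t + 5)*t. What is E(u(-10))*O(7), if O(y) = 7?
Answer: -1631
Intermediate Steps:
u(t) = t*(5 + t) (u(t) = (5 + t)*t = t*(5 + t))
E(u(-10))*O(7) = -233*7 = -1631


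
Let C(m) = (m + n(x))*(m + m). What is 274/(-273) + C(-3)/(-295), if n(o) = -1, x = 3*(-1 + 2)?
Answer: -87382/80535 ≈ -1.0850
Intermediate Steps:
x = 3 (x = 3*1 = 3)
C(m) = 2*m*(-1 + m) (C(m) = (m - 1)*(m + m) = (-1 + m)*(2*m) = 2*m*(-1 + m))
274/(-273) + C(-3)/(-295) = 274/(-273) + (2*(-3)*(-1 - 3))/(-295) = 274*(-1/273) + (2*(-3)*(-4))*(-1/295) = -274/273 + 24*(-1/295) = -274/273 - 24/295 = -87382/80535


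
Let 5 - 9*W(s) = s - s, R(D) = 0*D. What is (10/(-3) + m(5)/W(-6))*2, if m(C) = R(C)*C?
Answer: -20/3 ≈ -6.6667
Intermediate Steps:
R(D) = 0
m(C) = 0 (m(C) = 0*C = 0)
W(s) = 5/9 (W(s) = 5/9 - (s - s)/9 = 5/9 - 1/9*0 = 5/9 + 0 = 5/9)
(10/(-3) + m(5)/W(-6))*2 = (10/(-3) + 0/(5/9))*2 = (10*(-1/3) + 0*(9/5))*2 = (-10/3 + 0)*2 = -10/3*2 = -20/3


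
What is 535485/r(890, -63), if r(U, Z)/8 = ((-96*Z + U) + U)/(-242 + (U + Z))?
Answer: 313258725/62624 ≈ 5002.2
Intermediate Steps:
r(U, Z) = 8*(-96*Z + 2*U)/(-242 + U + Z) (r(U, Z) = 8*(((-96*Z + U) + U)/(-242 + (U + Z))) = 8*(((U - 96*Z) + U)/(-242 + U + Z)) = 8*((-96*Z + 2*U)/(-242 + U + Z)) = 8*(-96*Z + 2*U)/(-242 + U + Z))
535485/r(890, -63) = 535485/((16*(890 - 48*(-63))/(-242 + 890 - 63))) = 535485/((16*(890 + 3024)/585)) = 535485/((16*(1/585)*3914)) = 535485/(62624/585) = 535485*(585/62624) = 313258725/62624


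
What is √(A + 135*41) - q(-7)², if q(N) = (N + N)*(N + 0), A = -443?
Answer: -9604 + 2*√1273 ≈ -9532.6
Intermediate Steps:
q(N) = 2*N² (q(N) = (2*N)*N = 2*N²)
√(A + 135*41) - q(-7)² = √(-443 + 135*41) - (2*(-7)²)² = √(-443 + 5535) - (2*49)² = √5092 - 1*98² = 2*√1273 - 1*9604 = 2*√1273 - 9604 = -9604 + 2*√1273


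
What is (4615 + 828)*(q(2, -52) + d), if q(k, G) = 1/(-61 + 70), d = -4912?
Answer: -240618701/9 ≈ -2.6735e+7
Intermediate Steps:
q(k, G) = ⅑ (q(k, G) = 1/9 = ⅑)
(4615 + 828)*(q(2, -52) + d) = (4615 + 828)*(⅑ - 4912) = 5443*(-44207/9) = -240618701/9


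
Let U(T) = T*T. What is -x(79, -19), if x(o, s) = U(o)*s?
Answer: 118579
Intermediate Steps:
U(T) = T**2
x(o, s) = s*o**2 (x(o, s) = o**2*s = s*o**2)
-x(79, -19) = -(-19)*79**2 = -(-19)*6241 = -1*(-118579) = 118579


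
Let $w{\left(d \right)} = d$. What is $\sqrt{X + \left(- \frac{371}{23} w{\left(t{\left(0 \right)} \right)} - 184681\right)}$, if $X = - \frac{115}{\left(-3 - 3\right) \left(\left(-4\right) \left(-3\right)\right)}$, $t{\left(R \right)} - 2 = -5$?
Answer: $\frac{i \sqrt{14064451930}}{276} \approx 429.69 i$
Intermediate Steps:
$t{\left(R \right)} = -3$ ($t{\left(R \right)} = 2 - 5 = -3$)
$X = \frac{115}{72}$ ($X = - \frac{115}{\left(-6\right) 12} = - \frac{115}{-72} = \left(-115\right) \left(- \frac{1}{72}\right) = \frac{115}{72} \approx 1.5972$)
$\sqrt{X + \left(- \frac{371}{23} w{\left(t{\left(0 \right)} \right)} - 184681\right)} = \sqrt{\frac{115}{72} - \left(184681 - - \frac{371}{23} \left(-3\right)\right)} = \sqrt{\frac{115}{72} - \left(184681 - \left(-371\right) \frac{1}{23} \left(-3\right)\right)} = \sqrt{\frac{115}{72} - \frac{4246550}{23}} = \sqrt{- \frac{305748955}{1656}} = \frac{i \sqrt{14064451930}}{276}$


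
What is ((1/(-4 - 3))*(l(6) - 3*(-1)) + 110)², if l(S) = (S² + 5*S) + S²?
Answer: 9025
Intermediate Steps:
l(S) = 2*S² + 5*S
((1/(-4 - 3))*(l(6) - 3*(-1)) + 110)² = ((1/(-4 - 3))*(6*(5 + 2*6) - 3*(-1)) + 110)² = ((1/(-7))*(6*(5 + 12) + 3) + 110)² = ((1*(-⅐))*(6*17 + 3) + 110)² = (-(102 + 3)/7 + 110)² = (-⅐*105 + 110)² = (-15 + 110)² = 95² = 9025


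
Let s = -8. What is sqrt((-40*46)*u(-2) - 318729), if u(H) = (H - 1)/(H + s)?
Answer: I*sqrt(319281) ≈ 565.05*I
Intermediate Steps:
u(H) = (-1 + H)/(-8 + H) (u(H) = (H - 1)/(H - 8) = (-1 + H)/(-8 + H))
sqrt((-40*46)*u(-2) - 318729) = sqrt((-40*46)*((-1 - 2)/(-8 - 2)) - 318729) = sqrt(-1840*(-3)/(-10) - 318729) = sqrt(-(-184)*(-3) - 318729) = sqrt(-1840*3/10 - 318729) = sqrt(-552 - 318729) = sqrt(-319281) = I*sqrt(319281)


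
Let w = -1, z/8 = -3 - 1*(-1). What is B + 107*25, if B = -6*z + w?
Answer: 2770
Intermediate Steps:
z = -16 (z = 8*(-3 - 1*(-1)) = 8*(-3 + 1) = 8*(-2) = -16)
B = 95 (B = -6*(-16) - 1 = 96 - 1 = 95)
B + 107*25 = 95 + 107*25 = 95 + 2675 = 2770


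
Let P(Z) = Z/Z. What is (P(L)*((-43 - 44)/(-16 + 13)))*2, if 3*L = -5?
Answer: 58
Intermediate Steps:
L = -5/3 (L = (⅓)*(-5) = -5/3 ≈ -1.6667)
P(Z) = 1
(P(L)*((-43 - 44)/(-16 + 13)))*2 = (1*((-43 - 44)/(-16 + 13)))*2 = (1*(-87/(-3)))*2 = (1*(-87*(-⅓)))*2 = (1*29)*2 = 29*2 = 58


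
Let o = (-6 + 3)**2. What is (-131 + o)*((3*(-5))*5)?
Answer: 9150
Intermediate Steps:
o = 9 (o = (-3)**2 = 9)
(-131 + o)*((3*(-5))*5) = (-131 + 9)*((3*(-5))*5) = -(-1830)*5 = -122*(-75) = 9150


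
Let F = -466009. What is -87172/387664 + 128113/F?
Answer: -22571933645/45163728244 ≈ -0.49978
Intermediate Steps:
-87172/387664 + 128113/F = -87172/387664 + 128113/(-466009) = -87172*1/387664 + 128113*(-1/466009) = -21793/96916 - 128113/466009 = -22571933645/45163728244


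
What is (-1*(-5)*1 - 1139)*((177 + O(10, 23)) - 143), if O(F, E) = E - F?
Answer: -53298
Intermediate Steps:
(-1*(-5)*1 - 1139)*((177 + O(10, 23)) - 143) = (-1*(-5)*1 - 1139)*((177 + (23 - 1*10)) - 143) = (5*1 - 1139)*((177 + (23 - 10)) - 143) = (5 - 1139)*((177 + 13) - 143) = -1134*(190 - 143) = -1134*47 = -53298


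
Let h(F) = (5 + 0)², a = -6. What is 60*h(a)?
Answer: 1500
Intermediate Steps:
h(F) = 25 (h(F) = 5² = 25)
60*h(a) = 60*25 = 1500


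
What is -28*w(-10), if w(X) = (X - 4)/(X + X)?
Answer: -98/5 ≈ -19.600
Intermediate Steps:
w(X) = (-4 + X)/(2*X) (w(X) = (-4 + X)/((2*X)) = (-4 + X)*(1/(2*X)) = (-4 + X)/(2*X))
-28*w(-10) = -14*(-4 - 10)/(-10) = -14*(-1)*(-14)/10 = -28*7/10 = -98/5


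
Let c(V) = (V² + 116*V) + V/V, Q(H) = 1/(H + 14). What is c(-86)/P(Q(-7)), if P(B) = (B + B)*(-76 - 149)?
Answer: 18053/450 ≈ 40.118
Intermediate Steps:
Q(H) = 1/(14 + H)
c(V) = 1 + V² + 116*V (c(V) = (V² + 116*V) + 1 = 1 + V² + 116*V)
P(B) = -450*B (P(B) = (2*B)*(-225) = -450*B)
c(-86)/P(Q(-7)) = (1 + (-86)² + 116*(-86))/((-450/(14 - 7))) = (1 + 7396 - 9976)/((-450/7)) = -2579/((-450*⅐)) = -2579/(-450/7) = -2579*(-7/450) = 18053/450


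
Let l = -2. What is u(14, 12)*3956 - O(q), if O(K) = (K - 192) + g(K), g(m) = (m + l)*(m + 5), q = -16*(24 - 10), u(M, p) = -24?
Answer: -144022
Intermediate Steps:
q = -224 (q = -16*14 = -224)
g(m) = (-2 + m)*(5 + m) (g(m) = (m - 2)*(m + 5) = (-2 + m)*(5 + m))
O(K) = -202 + K² + 4*K (O(K) = (K - 192) + (-10 + K² + 3*K) = (-192 + K) + (-10 + K² + 3*K) = -202 + K² + 4*K)
u(14, 12)*3956 - O(q) = -24*3956 - (-202 + (-224)² + 4*(-224)) = -94944 - (-202 + 50176 - 896) = -94944 - 1*49078 = -94944 - 49078 = -144022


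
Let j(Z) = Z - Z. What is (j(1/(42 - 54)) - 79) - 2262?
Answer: -2341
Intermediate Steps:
j(Z) = 0
(j(1/(42 - 54)) - 79) - 2262 = (0 - 79) - 2262 = -79 - 2262 = -2341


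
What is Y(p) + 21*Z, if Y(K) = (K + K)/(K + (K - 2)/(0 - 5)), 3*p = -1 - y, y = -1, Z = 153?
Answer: 3213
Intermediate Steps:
p = 0 (p = (-1 - 1*(-1))/3 = (-1 + 1)/3 = (⅓)*0 = 0)
Y(K) = 2*K/(⅖ + 4*K/5) (Y(K) = (2*K)/(K + (-2 + K)/(-5)) = (2*K)/(K + (-2 + K)*(-⅕)) = (2*K)/(K + (⅖ - K/5)) = (2*K)/(⅖ + 4*K/5) = 2*K/(⅖ + 4*K/5))
Y(p) + 21*Z = 5*0/(1 + 2*0) + 21*153 = 5*0/(1 + 0) + 3213 = 5*0/1 + 3213 = 5*0*1 + 3213 = 0 + 3213 = 3213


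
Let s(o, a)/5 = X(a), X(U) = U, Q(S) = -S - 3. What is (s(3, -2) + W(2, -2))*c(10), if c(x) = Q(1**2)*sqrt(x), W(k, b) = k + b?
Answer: 40*sqrt(10) ≈ 126.49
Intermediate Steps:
W(k, b) = b + k
Q(S) = -3 - S
s(o, a) = 5*a
c(x) = -4*sqrt(x) (c(x) = (-3 - 1*1**2)*sqrt(x) = (-3 - 1*1)*sqrt(x) = (-3 - 1)*sqrt(x) = -4*sqrt(x))
(s(3, -2) + W(2, -2))*c(10) = (5*(-2) + (-2 + 2))*(-4*sqrt(10)) = (-10 + 0)*(-4*sqrt(10)) = -(-40)*sqrt(10) = 40*sqrt(10)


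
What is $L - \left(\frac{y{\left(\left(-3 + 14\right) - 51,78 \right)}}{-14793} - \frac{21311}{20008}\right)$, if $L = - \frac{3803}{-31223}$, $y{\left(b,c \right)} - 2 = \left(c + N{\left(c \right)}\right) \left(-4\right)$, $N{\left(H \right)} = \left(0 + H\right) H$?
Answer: $- \frac{4427827823303}{9241331834712} \approx -0.47913$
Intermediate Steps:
$N{\left(H \right)} = H^{2}$ ($N{\left(H \right)} = H H = H^{2}$)
$y{\left(b,c \right)} = 2 - 4 c - 4 c^{2}$ ($y{\left(b,c \right)} = 2 + \left(c + c^{2}\right) \left(-4\right) = 2 - \left(4 c + 4 c^{2}\right) = 2 - 4 c - 4 c^{2}$)
$L = \frac{3803}{31223}$ ($L = \left(-3803\right) \left(- \frac{1}{31223}\right) = \frac{3803}{31223} \approx 0.1218$)
$L - \left(\frac{y{\left(\left(-3 + 14\right) - 51,78 \right)}}{-14793} - \frac{21311}{20008}\right) = \frac{3803}{31223} - \left(\frac{2 - 312 - 4 \cdot 78^{2}}{-14793} - \frac{21311}{20008}\right) = \frac{3803}{31223} - \left(\left(2 - 312 - 24336\right) \left(- \frac{1}{14793}\right) - \frac{21311}{20008}\right) = \frac{3803}{31223} - \left(\left(-24646\right) \left(- \frac{1}{14793}\right) - \frac{21311}{20008}\right) = \frac{3803}{31223} - \left(\frac{24646}{14793} - \frac{21311}{20008}\right) = \frac{3803}{31223} - \frac{177863545}{295978344} = - \frac{4427827823303}{9241331834712}$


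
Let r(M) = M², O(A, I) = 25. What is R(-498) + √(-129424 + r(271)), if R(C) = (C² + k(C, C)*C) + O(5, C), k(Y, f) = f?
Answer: 496033 + I*√55983 ≈ 4.9603e+5 + 236.61*I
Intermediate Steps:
R(C) = 25 + 2*C² (R(C) = (C² + C*C) + 25 = (C² + C²) + 25 = 2*C² + 25 = 25 + 2*C²)
R(-498) + √(-129424 + r(271)) = (25 + 2*(-498)²) + √(-129424 + 271²) = (25 + 2*248004) + √(-129424 + 73441) = (25 + 496008) + √(-55983) = 496033 + I*√55983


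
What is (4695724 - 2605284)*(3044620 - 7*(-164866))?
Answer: 8777092800080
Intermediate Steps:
(4695724 - 2605284)*(3044620 - 7*(-164866)) = 2090440*(3044620 + 1154062) = 2090440*4198682 = 8777092800080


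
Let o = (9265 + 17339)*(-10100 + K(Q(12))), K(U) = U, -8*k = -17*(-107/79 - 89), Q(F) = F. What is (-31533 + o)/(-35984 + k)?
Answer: 28272802820/3810539 ≈ 7419.6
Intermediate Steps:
k = -60673/316 (k = -(-17)*(-107/79 - 89)/8 = -(-17)*(-7138)/(8*79) = -⅛*121346/79 = -60673/316 ≈ -192.00)
o = -268381152 (o = (9265 + 17339)*(-10100 + 12) = 26604*(-10088) = -268381152)
(-31533 + o)/(-35984 + k) = (-31533 - 268381152)/(-35984 - 60673/316) = -268412685/(-11431617/316) = -268412685*(-316/11431617) = 28272802820/3810539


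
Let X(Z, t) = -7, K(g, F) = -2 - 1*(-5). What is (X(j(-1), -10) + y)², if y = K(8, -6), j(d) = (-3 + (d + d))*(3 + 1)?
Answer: 16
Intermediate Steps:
j(d) = -12 + 8*d (j(d) = (-3 + 2*d)*4 = -12 + 8*d)
K(g, F) = 3 (K(g, F) = -2 + 5 = 3)
y = 3
(X(j(-1), -10) + y)² = (-7 + 3)² = (-4)² = 16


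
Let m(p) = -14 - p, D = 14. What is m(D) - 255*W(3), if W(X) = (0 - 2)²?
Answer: -1048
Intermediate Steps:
W(X) = 4 (W(X) = (-2)² = 4)
m(D) - 255*W(3) = (-14 - 1*14) - 255*4 = (-14 - 14) - 1020 = -28 - 1020 = -1048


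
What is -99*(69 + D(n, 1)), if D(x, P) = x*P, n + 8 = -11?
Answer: -4950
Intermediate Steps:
n = -19 (n = -8 - 11 = -19)
D(x, P) = P*x
-99*(69 + D(n, 1)) = -99*(69 + 1*(-19)) = -99*(69 - 19) = -99*50 = -4950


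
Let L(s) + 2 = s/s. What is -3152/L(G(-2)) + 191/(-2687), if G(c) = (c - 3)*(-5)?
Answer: 8469233/2687 ≈ 3151.9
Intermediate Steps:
G(c) = 15 - 5*c (G(c) = (-3 + c)*(-5) = 15 - 5*c)
L(s) = -1 (L(s) = -2 + s/s = -2 + 1 = -1)
-3152/L(G(-2)) + 191/(-2687) = -3152/(-1) + 191/(-2687) = -3152*(-1) + 191*(-1/2687) = 3152 - 191/2687 = 8469233/2687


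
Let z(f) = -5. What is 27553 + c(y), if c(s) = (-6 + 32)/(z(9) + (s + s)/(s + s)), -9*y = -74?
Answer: 55093/2 ≈ 27547.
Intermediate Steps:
y = 74/9 (y = -1/9*(-74) = 74/9 ≈ 8.2222)
c(s) = -13/2 (c(s) = (-6 + 32)/(-5 + (s + s)/(s + s)) = 26/(-5 + (2*s)/((2*s))) = 26/(-5 + (2*s)*(1/(2*s))) = 26/(-5 + 1) = 26/(-4) = 26*(-1/4) = -13/2)
27553 + c(y) = 27553 - 13/2 = 55093/2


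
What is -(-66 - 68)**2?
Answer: -17956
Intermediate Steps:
-(-66 - 68)**2 = -1*(-134)**2 = -1*17956 = -17956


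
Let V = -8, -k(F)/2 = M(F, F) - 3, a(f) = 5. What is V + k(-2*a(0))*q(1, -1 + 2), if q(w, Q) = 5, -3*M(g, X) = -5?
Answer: 16/3 ≈ 5.3333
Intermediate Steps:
M(g, X) = 5/3 (M(g, X) = -1/3*(-5) = 5/3)
k(F) = 8/3 (k(F) = -2*(5/3 - 3) = -2*(-4/3) = 8/3)
V + k(-2*a(0))*q(1, -1 + 2) = -8 + (8/3)*5 = -8 + 40/3 = 16/3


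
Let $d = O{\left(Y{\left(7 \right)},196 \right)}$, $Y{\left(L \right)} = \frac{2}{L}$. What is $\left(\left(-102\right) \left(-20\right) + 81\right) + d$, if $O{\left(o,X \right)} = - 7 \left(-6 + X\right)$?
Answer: $791$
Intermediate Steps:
$O{\left(o,X \right)} = 42 - 7 X$
$d = -1330$ ($d = 42 - 1372 = -1330$)
$\left(\left(-102\right) \left(-20\right) + 81\right) + d = \left(\left(-102\right) \left(-20\right) + 81\right) - 1330 = \left(2040 + 81\right) - 1330 = 2121 - 1330 = 791$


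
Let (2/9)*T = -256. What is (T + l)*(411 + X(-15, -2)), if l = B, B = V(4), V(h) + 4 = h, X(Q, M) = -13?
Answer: -458496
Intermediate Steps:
T = -1152 (T = (9/2)*(-256) = -1152)
V(h) = -4 + h
B = 0 (B = -4 + 4 = 0)
l = 0
(T + l)*(411 + X(-15, -2)) = (-1152 + 0)*(411 - 13) = -1152*398 = -458496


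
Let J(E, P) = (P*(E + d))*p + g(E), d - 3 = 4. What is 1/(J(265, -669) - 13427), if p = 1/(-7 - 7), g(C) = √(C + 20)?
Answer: -4207/1803212 - 49*√285/9016060 ≈ -0.0024248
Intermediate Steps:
d = 7 (d = 3 + 4 = 7)
g(C) = √(20 + C)
p = -1/14 (p = 1/(-14) = -1/14 ≈ -0.071429)
J(E, P) = √(20 + E) - P*(7 + E)/14 (J(E, P) = (P*(E + 7))*(-1/14) + √(20 + E) = (P*(7 + E))*(-1/14) + √(20 + E) = -P*(7 + E)/14 + √(20 + E) = √(20 + E) - P*(7 + E)/14)
1/(J(265, -669) - 13427) = 1/((√(20 + 265) - ½*(-669) - 1/14*265*(-669)) - 13427) = 1/((√285 + 669/2 + 177285/14) - 13427) = 1/((90984/7 + √285) - 13427) = 1/(-3005/7 + √285)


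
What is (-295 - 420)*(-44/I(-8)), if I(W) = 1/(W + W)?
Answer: -503360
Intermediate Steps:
I(W) = 1/(2*W)
(-295 - 420)*(-44/I(-8)) = (-295 - 420)*(-44/((½)/(-8))) = -(-31460)/((½)*(-⅛)) = -(-31460)/(-1/16) = -(-31460)*(-16) = -715*704 = -503360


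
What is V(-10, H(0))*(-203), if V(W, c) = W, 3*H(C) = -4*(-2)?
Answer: 2030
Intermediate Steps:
H(C) = 8/3 (H(C) = (-4*(-2))/3 = (⅓)*8 = 8/3)
V(-10, H(0))*(-203) = -10*(-203) = 2030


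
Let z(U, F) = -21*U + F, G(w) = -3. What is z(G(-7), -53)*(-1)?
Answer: -10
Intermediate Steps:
z(U, F) = F - 21*U
z(G(-7), -53)*(-1) = (-53 - 21*(-3))*(-1) = (-53 + 63)*(-1) = 10*(-1) = -10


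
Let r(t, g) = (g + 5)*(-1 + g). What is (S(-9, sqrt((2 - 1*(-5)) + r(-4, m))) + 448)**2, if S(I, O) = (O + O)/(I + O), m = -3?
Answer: 337420080/1681 - 330642*I/1681 ≈ 2.0073e+5 - 196.69*I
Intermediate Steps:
r(t, g) = (-1 + g)*(5 + g) (r(t, g) = (5 + g)*(-1 + g) = (-1 + g)*(5 + g))
S(I, O) = 2*O/(I + O) (S(I, O) = (2*O)/(I + O) = 2*O/(I + O))
(S(-9, sqrt((2 - 1*(-5)) + r(-4, m))) + 448)**2 = (2*sqrt((2 - 1*(-5)) + (-5 + (-3)**2 + 4*(-3)))/(-9 + sqrt((2 - 1*(-5)) + (-5 + (-3)**2 + 4*(-3)))) + 448)**2 = (2*sqrt((2 + 5) + (-5 + 9 - 12))/(-9 + sqrt((2 + 5) + (-5 + 9 - 12))) + 448)**2 = (2*sqrt(7 - 8)/(-9 + sqrt(7 - 8)) + 448)**2 = (2*sqrt(-1)/(-9 + sqrt(-1)) + 448)**2 = (2*I/(-9 + I) + 448)**2 = (2*I*((-9 - I)/82) + 448)**2 = (I*(-9 - I)/41 + 448)**2 = (448 + I*(-9 - I)/41)**2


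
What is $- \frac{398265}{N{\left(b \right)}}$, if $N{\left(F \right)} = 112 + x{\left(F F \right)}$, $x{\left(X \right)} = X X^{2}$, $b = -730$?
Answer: $- \frac{398265}{151334226289000112} \approx -2.6317 \cdot 10^{-12}$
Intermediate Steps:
$x{\left(X \right)} = X^{3}$
$N{\left(F \right)} = 112 + F^{6}$ ($N{\left(F \right)} = 112 + \left(F F\right)^{3} = 112 + \left(F^{2}\right)^{3} = 112 + F^{6}$)
$- \frac{398265}{N{\left(b \right)}} = - \frac{398265}{112 + \left(-730\right)^{6}} = - \frac{398265}{112 + 151334226289000000} = - \frac{398265}{151334226289000112}$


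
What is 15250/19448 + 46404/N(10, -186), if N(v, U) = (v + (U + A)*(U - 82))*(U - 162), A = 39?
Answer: 255177913/326833364 ≈ 0.78076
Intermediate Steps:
N(v, U) = (-162 + U)*(v + (-82 + U)*(39 + U)) (N(v, U) = (v + (U + 39)*(U - 82))*(U - 162) = (v + (39 + U)*(-82 + U))*(-162 + U) = (v + (-82 + U)*(39 + U))*(-162 + U) = (-162 + U)*(v + (-82 + U)*(39 + U)))
15250/19448 + 46404/N(10, -186) = 15250/19448 + 46404/(518076 + (-186)³ - 205*(-186)² - 162*10 + 3768*(-186) - 186*10) = 15250*(1/19448) + 46404/(518076 - 6434856 - 205*34596 - 1620 - 700848 - 1860) = 7625/9724 + 46404/(518076 - 6434856 - 7092180 - 1620 - 700848 - 1860) = 7625/9724 + 46404/(-13713288) = 7625/9724 + 46404*(-1/13713288) = 7625/9724 - 3867/1142774 = 255177913/326833364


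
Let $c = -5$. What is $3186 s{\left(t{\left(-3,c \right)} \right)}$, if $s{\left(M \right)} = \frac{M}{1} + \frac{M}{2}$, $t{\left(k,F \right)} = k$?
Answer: $-14337$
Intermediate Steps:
$s{\left(M \right)} = \frac{3 M}{2}$ ($s{\left(M \right)} = M 1 + M \frac{1}{2} = M + \frac{M}{2} = \frac{3 M}{2}$)
$3186 s{\left(t{\left(-3,c \right)} \right)} = 3186 \cdot \frac{3}{2} \left(-3\right) = 3186 \left(- \frac{9}{2}\right) = -14337$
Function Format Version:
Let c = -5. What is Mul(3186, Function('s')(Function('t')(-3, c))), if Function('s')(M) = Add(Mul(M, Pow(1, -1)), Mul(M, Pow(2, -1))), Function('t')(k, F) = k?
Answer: -14337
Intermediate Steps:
Function('s')(M) = Mul(Rational(3, 2), M) (Function('s')(M) = Add(Mul(M, 1), Mul(M, Rational(1, 2))) = Add(M, Mul(Rational(1, 2), M)) = Mul(Rational(3, 2), M))
Mul(3186, Function('s')(Function('t')(-3, c))) = Mul(3186, Mul(Rational(3, 2), -3)) = Mul(3186, Rational(-9, 2)) = -14337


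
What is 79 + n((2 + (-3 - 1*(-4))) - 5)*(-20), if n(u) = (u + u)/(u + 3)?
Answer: 159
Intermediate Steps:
n(u) = 2*u/(3 + u) (n(u) = (2*u)/(3 + u) = 2*u/(3 + u))
79 + n((2 + (-3 - 1*(-4))) - 5)*(-20) = 79 + (2*((2 + (-3 - 1*(-4))) - 5)/(3 + ((2 + (-3 - 1*(-4))) - 5)))*(-20) = 79 + (2*((2 + (-3 + 4)) - 5)/(3 + ((2 + (-3 + 4)) - 5)))*(-20) = 79 + (2*((2 + 1) - 5)/(3 + ((2 + 1) - 5)))*(-20) = 79 + (2*(3 - 5)/(3 + (3 - 5)))*(-20) = 79 + (2*(-2)/(3 - 2))*(-20) = 79 + (2*(-2)/1)*(-20) = 79 + (2*(-2)*1)*(-20) = 79 - 4*(-20) = 79 + 80 = 159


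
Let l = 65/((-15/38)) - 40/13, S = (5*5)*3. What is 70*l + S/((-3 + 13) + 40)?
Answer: -915763/78 ≈ -11741.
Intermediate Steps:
S = 75 (S = 25*3 = 75)
l = -6542/39 (l = 65/((-15*1/38)) - 40*1/13 = 65/(-15/38) - 40/13 = 65*(-38/15) - 40/13 = -494/3 - 40/13 = -6542/39 ≈ -167.74)
70*l + S/((-3 + 13) + 40) = 70*(-6542/39) + 75/((-3 + 13) + 40) = -457940/39 + 75/(10 + 40) = -457940/39 + 75/50 = -457940/39 + 75*(1/50) = -457940/39 + 3/2 = -915763/78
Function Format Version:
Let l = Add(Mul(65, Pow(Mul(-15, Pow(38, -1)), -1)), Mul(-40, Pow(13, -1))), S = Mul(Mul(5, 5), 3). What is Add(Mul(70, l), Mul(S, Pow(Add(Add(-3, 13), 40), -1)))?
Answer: Rational(-915763, 78) ≈ -11741.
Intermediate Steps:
S = 75 (S = Mul(25, 3) = 75)
l = Rational(-6542, 39) (l = Add(Mul(65, Pow(Mul(-15, Rational(1, 38)), -1)), Mul(-40, Rational(1, 13))) = Add(Mul(65, Pow(Rational(-15, 38), -1)), Rational(-40, 13)) = Add(Mul(65, Rational(-38, 15)), Rational(-40, 13)) = Add(Rational(-494, 3), Rational(-40, 13)) = Rational(-6542, 39) ≈ -167.74)
Add(Mul(70, l), Mul(S, Pow(Add(Add(-3, 13), 40), -1))) = Add(Mul(70, Rational(-6542, 39)), Mul(75, Pow(Add(Add(-3, 13), 40), -1))) = Add(Rational(-457940, 39), Mul(75, Pow(Add(10, 40), -1))) = Add(Rational(-457940, 39), Mul(75, Pow(50, -1))) = Add(Rational(-457940, 39), Mul(75, Rational(1, 50))) = Add(Rational(-457940, 39), Rational(3, 2)) = Rational(-915763, 78)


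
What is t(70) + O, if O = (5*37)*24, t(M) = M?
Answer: 4510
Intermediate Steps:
O = 4440 (O = 185*24 = 4440)
t(70) + O = 70 + 4440 = 4510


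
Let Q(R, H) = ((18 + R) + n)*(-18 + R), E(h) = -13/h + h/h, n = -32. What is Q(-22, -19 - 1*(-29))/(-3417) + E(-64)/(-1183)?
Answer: -5204209/12319424 ≈ -0.42244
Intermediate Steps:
E(h) = 1 - 13/h (E(h) = -13/h + 1 = 1 - 13/h)
Q(R, H) = (-18 + R)*(-14 + R) (Q(R, H) = ((18 + R) - 32)*(-18 + R) = (-14 + R)*(-18 + R) = (-18 + R)*(-14 + R))
Q(-22, -19 - 1*(-29))/(-3417) + E(-64)/(-1183) = (252 + (-22)² - 32*(-22))/(-3417) + ((-13 - 64)/(-64))/(-1183) = (252 + 484 + 704)*(-1/3417) - 1/64*(-77)*(-1/1183) = 1440*(-1/3417) + (77/64)*(-1/1183) = -480/1139 - 11/10816 = -5204209/12319424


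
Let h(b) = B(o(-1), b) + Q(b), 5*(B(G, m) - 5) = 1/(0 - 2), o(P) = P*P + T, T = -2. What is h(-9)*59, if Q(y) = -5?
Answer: -59/10 ≈ -5.9000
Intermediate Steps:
o(P) = -2 + P² (o(P) = P*P - 2 = P² - 2 = -2 + P²)
B(G, m) = 49/10 (B(G, m) = 5 + 1/(5*(0 - 2)) = 5 + (⅕)/(-2) = 5 + (⅕)*(-½) = 5 - ⅒ = 49/10)
h(b) = -⅒ (h(b) = 49/10 - 5 = -⅒)
h(-9)*59 = -⅒*59 = -59/10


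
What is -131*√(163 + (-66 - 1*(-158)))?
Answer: -131*√255 ≈ -2091.9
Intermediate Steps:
-131*√(163 + (-66 - 1*(-158))) = -131*√(163 + (-66 + 158)) = -131*√(163 + 92) = -131*√255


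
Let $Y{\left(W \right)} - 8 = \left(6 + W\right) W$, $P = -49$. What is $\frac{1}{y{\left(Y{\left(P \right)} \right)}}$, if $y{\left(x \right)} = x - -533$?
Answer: $\frac{1}{2648} \approx 0.00037764$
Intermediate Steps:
$Y{\left(W \right)} = 8 + W \left(6 + W\right)$ ($Y{\left(W \right)} = 8 + \left(6 + W\right) W = 8 + W \left(6 + W\right)$)
$y{\left(x \right)} = 533 + x$ ($y{\left(x \right)} = x + 533 = 533 + x$)
$\frac{1}{y{\left(Y{\left(P \right)} \right)}} = \frac{1}{533 + \left(8 + \left(-49\right)^{2} + 6 \left(-49\right)\right)} = \frac{1}{533 + \left(8 + 2401 - 294\right)} = \frac{1}{533 + 2115} = \frac{1}{2648}$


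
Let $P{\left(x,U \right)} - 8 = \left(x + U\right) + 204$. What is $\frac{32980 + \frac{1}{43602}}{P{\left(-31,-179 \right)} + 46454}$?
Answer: $\frac{1437993961}{2025574512} \approx 0.70992$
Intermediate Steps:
$P{\left(x,U \right)} = 212 + U + x$ ($P{\left(x,U \right)} = 8 + \left(\left(x + U\right) + 204\right) = 8 + \left(\left(U + x\right) + 204\right) = 8 + \left(204 + U + x\right) = 212 + U + x$)
$\frac{32980 + \frac{1}{43602}}{P{\left(-31,-179 \right)} + 46454} = \frac{32980 + \frac{1}{43602}}{\left(212 - 179 - 31\right) + 46454} = \frac{32980 + \frac{1}{43602}}{2 + 46454} = \frac{1437993961}{43602 \cdot 46456} = \frac{1437993961}{43602} \cdot \frac{1}{46456} = \frac{1437993961}{2025574512}$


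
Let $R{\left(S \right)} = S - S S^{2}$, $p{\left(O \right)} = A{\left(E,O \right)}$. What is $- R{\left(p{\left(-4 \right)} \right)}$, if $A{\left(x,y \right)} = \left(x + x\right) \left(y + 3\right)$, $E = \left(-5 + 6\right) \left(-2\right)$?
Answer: $60$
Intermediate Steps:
$E = -2$ ($E = 1 \left(-2\right) = -2$)
$A{\left(x,y \right)} = 2 x \left(3 + y\right)$
$p{\left(O \right)} = -12 - 4 O$ ($p{\left(O \right)} = 2 \left(-2\right) \left(3 + O\right) = -12 - 4 O$)
$R{\left(S \right)} = S - S^{3}$
$- R{\left(p{\left(-4 \right)} \right)} = - (\left(-12 - -16\right) - \left(-12 - -16\right)^{3}) = - (\left(-12 + 16\right) - \left(-12 + 16\right)^{3}) = - (4 - 4^{3}) = - (4 - 64) = \left(-1\right) \left(-60\right) = 60$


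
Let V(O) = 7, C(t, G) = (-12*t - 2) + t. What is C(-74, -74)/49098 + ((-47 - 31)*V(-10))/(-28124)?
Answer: 1773007/49315434 ≈ 0.035952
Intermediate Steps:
C(t, G) = -2 - 11*t (C(t, G) = (-2 - 12*t) + t = -2 - 11*t)
C(-74, -74)/49098 + ((-47 - 31)*V(-10))/(-28124) = (-2 - 11*(-74))/49098 + ((-47 - 31)*7)/(-28124) = (-2 + 814)*(1/49098) - 78*7*(-1/28124) = 812*(1/49098) - 546*(-1/28124) = 58/3507 + 273/14062 = 1773007/49315434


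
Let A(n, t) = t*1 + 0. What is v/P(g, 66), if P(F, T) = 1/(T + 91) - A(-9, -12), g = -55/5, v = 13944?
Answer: 2189208/1885 ≈ 1161.4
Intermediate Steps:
A(n, t) = t (A(n, t) = t + 0 = t)
g = -11 (g = -55*1/5 = -11)
P(F, T) = 12 + 1/(91 + T) (P(F, T) = 1/(T + 91) - 1*(-12) = 1/(91 + T) + 12 = 12 + 1/(91 + T))
v/P(g, 66) = 13944/(((1093 + 12*66)/(91 + 66))) = 13944/(((1093 + 792)/157)) = 13944/(((1/157)*1885)) = 13944/(1885/157) = 13944*(157/1885) = 2189208/1885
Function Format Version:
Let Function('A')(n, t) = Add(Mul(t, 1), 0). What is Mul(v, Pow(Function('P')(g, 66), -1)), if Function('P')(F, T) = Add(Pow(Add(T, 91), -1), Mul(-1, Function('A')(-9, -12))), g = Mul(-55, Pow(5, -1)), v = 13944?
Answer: Rational(2189208, 1885) ≈ 1161.4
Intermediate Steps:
Function('A')(n, t) = t (Function('A')(n, t) = Add(t, 0) = t)
g = -11 (g = Mul(-55, Rational(1, 5)) = -11)
Function('P')(F, T) = Add(12, Pow(Add(91, T), -1)) (Function('P')(F, T) = Add(Pow(Add(T, 91), -1), Mul(-1, -12)) = Add(Pow(Add(91, T), -1), 12) = Add(12, Pow(Add(91, T), -1)))
Mul(v, Pow(Function('P')(g, 66), -1)) = Mul(13944, Pow(Mul(Pow(Add(91, 66), -1), Add(1093, Mul(12, 66))), -1)) = Mul(13944, Pow(Mul(Pow(157, -1), Add(1093, 792)), -1)) = Mul(13944, Pow(Mul(Rational(1, 157), 1885), -1)) = Mul(13944, Pow(Rational(1885, 157), -1)) = Mul(13944, Rational(157, 1885)) = Rational(2189208, 1885)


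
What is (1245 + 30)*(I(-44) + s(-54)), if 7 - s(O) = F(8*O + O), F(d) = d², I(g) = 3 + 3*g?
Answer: -301305450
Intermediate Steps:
s(O) = 7 - 81*O² (s(O) = 7 - (8*O + O)² = 7 - (9*O)² = 7 - 81*O²)
(1245 + 30)*(I(-44) + s(-54)) = (1245 + 30)*((3 + 3*(-44)) + (7 - 81*(-54)²)) = 1275*((3 - 132) + (7 - 81*2916)) = 1275*(-129 + (7 - 236196)) = 1275*(-129 - 236189) = 1275*(-236318) = -301305450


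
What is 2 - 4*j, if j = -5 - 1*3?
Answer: 34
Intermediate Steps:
j = -8 (j = -5 - 3 = -8)
2 - 4*j = 2 - 4*(-8) = 2 + 32 = 34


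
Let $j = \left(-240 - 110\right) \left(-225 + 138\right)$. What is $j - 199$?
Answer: $30251$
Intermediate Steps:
$j = 30450$ ($j = \left(-350\right) \left(-87\right) = 30450$)
$j - 199 = 30450 - 199 = 30251$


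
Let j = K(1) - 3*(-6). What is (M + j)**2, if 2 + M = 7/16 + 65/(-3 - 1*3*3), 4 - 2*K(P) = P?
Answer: 361201/2304 ≈ 156.77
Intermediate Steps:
K(P) = 2 - P/2
j = 39/2 (j = (2 - 1/2*1) - 3*(-6) = (2 - 1/2) + 18 = 3/2 + 18 = 39/2 ≈ 19.500)
M = -335/48 (M = -2 + (7/16 + 65/(-3 - 1*3*3)) = -2 + (7*(1/16) + 65/(-3 - 3*3)) = -2 + (7/16 + 65/(-3 - 9)) = -2 + (7/16 + 65/(-12)) = -2 + (7/16 + 65*(-1/12)) = -2 + (7/16 - 65/12) = -2 - 239/48 = -335/48 ≈ -6.9792)
(M + j)**2 = (-335/48 + 39/2)**2 = (601/48)**2 = 361201/2304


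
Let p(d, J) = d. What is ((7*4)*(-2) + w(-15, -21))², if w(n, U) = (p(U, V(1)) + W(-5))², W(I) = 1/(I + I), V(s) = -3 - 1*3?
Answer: 1514844241/10000 ≈ 1.5148e+5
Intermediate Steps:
V(s) = -6 (V(s) = -3 - 3 = -6)
W(I) = 1/(2*I)
w(n, U) = (-⅒ + U)² (w(n, U) = (U + (½)/(-5))² = (U + (½)*(-⅕))² = (U - ⅒)² = (-⅒ + U)²)
((7*4)*(-2) + w(-15, -21))² = ((7*4)*(-2) + (-1 + 10*(-21))²/100)² = (28*(-2) + (-1 - 210)²/100)² = (-56 + (1/100)*(-211)²)² = (-56 + (1/100)*44521)² = (-56 + 44521/100)² = (38921/100)² = 1514844241/10000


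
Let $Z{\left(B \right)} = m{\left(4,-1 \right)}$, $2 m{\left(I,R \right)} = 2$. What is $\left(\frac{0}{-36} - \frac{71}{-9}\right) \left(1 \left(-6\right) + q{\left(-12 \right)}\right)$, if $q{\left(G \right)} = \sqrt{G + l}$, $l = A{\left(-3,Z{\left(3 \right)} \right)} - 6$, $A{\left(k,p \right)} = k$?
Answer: $- \frac{142}{3} + \frac{71 i \sqrt{21}}{9} \approx -47.333 + 36.151 i$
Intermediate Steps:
$m{\left(I,R \right)} = 1$ ($m{\left(I,R \right)} = \frac{1}{2} \cdot 2 = 1$)
$Z{\left(B \right)} = 1$
$l = -9$ ($l = -3 - 6 = -9$)
$q{\left(G \right)} = \sqrt{-9 + G}$ ($q{\left(G \right)} = \sqrt{G - 9} = \sqrt{-9 + G}$)
$\left(\frac{0}{-36} - \frac{71}{-9}\right) \left(1 \left(-6\right) + q{\left(-12 \right)}\right) = \left(\frac{0}{-36} - \frac{71}{-9}\right) \left(1 \left(-6\right) + \sqrt{-9 - 12}\right) = \left(0 \left(- \frac{1}{36}\right) - - \frac{71}{9}\right) \left(-6 + \sqrt{-21}\right) = \left(0 + \frac{71}{9}\right) \left(-6 + i \sqrt{21}\right) = \frac{71 \left(-6 + i \sqrt{21}\right)}{9} = - \frac{142}{3} + \frac{71 i \sqrt{21}}{9}$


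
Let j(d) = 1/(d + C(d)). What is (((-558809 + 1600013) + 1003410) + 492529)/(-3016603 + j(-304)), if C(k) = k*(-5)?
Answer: -3085165888/3668189247 ≈ -0.84106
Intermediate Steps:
C(k) = -5*k
j(d) = -1/(4*d) (j(d) = 1/(d - 5*d) = 1/(-4*d) = -1/(4*d))
(((-558809 + 1600013) + 1003410) + 492529)/(-3016603 + j(-304)) = (((-558809 + 1600013) + 1003410) + 492529)/(-3016603 - ¼/(-304)) = ((1041204 + 1003410) + 492529)/(-3016603 - ¼*(-1/304)) = (2044614 + 492529)/(-3016603 + 1/1216) = 2537143/(-3668189247/1216) = 2537143*(-1216/3668189247) = -3085165888/3668189247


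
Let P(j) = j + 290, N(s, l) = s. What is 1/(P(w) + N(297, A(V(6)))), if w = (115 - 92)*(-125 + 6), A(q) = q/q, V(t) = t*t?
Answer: -1/2150 ≈ -0.00046512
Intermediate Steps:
V(t) = t²
A(q) = 1
w = -2737 (w = 23*(-119) = -2737)
P(j) = 290 + j
1/(P(w) + N(297, A(V(6)))) = 1/((290 - 2737) + 297) = 1/(-2447 + 297) = 1/(-2150) = -1/2150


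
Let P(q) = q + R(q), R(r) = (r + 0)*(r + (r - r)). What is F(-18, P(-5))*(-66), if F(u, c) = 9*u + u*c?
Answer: 34452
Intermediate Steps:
R(r) = r² (R(r) = r*(r + 0) = r*r = r²)
P(q) = q + q²
F(u, c) = 9*u + c*u
F(-18, P(-5))*(-66) = -18*(9 - 5*(1 - 5))*(-66) = -18*(9 - 5*(-4))*(-66) = -18*(9 + 20)*(-66) = -18*29*(-66) = -522*(-66) = 34452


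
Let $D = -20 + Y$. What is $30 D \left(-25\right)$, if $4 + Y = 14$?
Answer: $7500$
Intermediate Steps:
$Y = 10$ ($Y = -4 + 14 = 10$)
$D = -10$ ($D = -20 + 10 = -10$)
$30 D \left(-25\right) = 30 \left(-10\right) \left(-25\right) = \left(-300\right) \left(-25\right) = 7500$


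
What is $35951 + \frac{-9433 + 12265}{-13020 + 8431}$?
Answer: $\frac{164976307}{4589} \approx 35950.0$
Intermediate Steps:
$35951 + \frac{-9433 + 12265}{-13020 + 8431} = 35951 + \frac{2832}{-4589} = 35951 + 2832 \left(- \frac{1}{4589}\right) = 35951 - \frac{2832}{4589} = \frac{164976307}{4589}$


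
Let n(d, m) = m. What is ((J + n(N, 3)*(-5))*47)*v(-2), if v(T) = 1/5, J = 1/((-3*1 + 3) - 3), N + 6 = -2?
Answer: -2162/15 ≈ -144.13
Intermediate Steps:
N = -8 (N = -6 - 2 = -8)
J = -1/3 (J = 1/((-3 + 3) - 3) = 1/(0 - 3) = 1/(-3) = -1/3 ≈ -0.33333)
v(T) = 1/5
((J + n(N, 3)*(-5))*47)*v(-2) = ((-1/3 + 3*(-5))*47)*(1/5) = ((-1/3 - 15)*47)*(1/5) = -46/3*47*(1/5) = -2162/3*1/5 = -2162/15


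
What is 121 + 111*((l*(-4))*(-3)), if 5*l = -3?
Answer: -3391/5 ≈ -678.20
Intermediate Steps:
l = -⅗ (l = (⅕)*(-3) = -⅗ ≈ -0.60000)
121 + 111*((l*(-4))*(-3)) = 121 + 111*(-⅗*(-4)*(-3)) = 121 + 111*((12/5)*(-3)) = 121 + 111*(-36/5) = 121 - 3996/5 = -3391/5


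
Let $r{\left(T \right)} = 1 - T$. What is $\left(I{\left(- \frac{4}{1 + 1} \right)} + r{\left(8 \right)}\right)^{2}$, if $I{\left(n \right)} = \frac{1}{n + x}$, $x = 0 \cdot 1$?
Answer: $\frac{225}{4} \approx 56.25$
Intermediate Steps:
$x = 0$
$I{\left(n \right)} = \frac{1}{n}$ ($I{\left(n \right)} = \frac{1}{n + 0} = \frac{1}{n}$)
$\left(I{\left(- \frac{4}{1 + 1} \right)} + r{\left(8 \right)}\right)^{2} = \left(\frac{1}{\left(-4\right) \frac{1}{1 + 1}} + \left(1 - 8\right)\right)^{2} = \left(\frac{1}{\left(-4\right) \frac{1}{2}} + \left(1 - 8\right)\right)^{2} = \left(\frac{1}{\left(-4\right) \frac{1}{2}} - 7\right)^{2} = \left(\frac{1}{-2} - 7\right)^{2} = \left(- \frac{1}{2} - 7\right)^{2} = \left(- \frac{15}{2}\right)^{2} = \frac{225}{4}$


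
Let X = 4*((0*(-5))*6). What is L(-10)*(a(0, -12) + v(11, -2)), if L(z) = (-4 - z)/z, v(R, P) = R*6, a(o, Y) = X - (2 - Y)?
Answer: -156/5 ≈ -31.200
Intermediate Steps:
X = 0 (X = 4*(0*6) = 4*0 = 0)
a(o, Y) = -2 + Y (a(o, Y) = 0 - (2 - Y) = 0 + (-2 + Y) = -2 + Y)
v(R, P) = 6*R
L(z) = (-4 - z)/z
L(-10)*(a(0, -12) + v(11, -2)) = ((-4 - 1*(-10))/(-10))*((-2 - 12) + 6*11) = (-(-4 + 10)/10)*(-14 + 66) = -⅒*6*52 = -⅗*52 = -156/5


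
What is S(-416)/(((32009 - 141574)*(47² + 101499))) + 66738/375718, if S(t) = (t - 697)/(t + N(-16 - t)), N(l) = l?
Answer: 866660936279859/4879081256251840 ≈ 0.17763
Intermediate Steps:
S(t) = 697/16 - t/16 (S(t) = (t - 697)/(t + (-16 - t)) = (-697 + t)/(-16) = (-697 + t)*(-1/16) = 697/16 - t/16)
S(-416)/(((32009 - 141574)*(47² + 101499))) + 66738/375718 = (697/16 - 1/16*(-416))/(((32009 - 141574)*(47² + 101499))) + 66738/375718 = (697/16 + 26)/((-109565*(2209 + 101499))) + 66738*(1/375718) = 1113/(16*((-109565*103708))) + 4767/26837 = (1113/16)/(-11362767020) + 4767/26837 = (1113/16)*(-1/11362767020) + 4767/26837 = -1113/181804272320 + 4767/26837 = 866660936279859/4879081256251840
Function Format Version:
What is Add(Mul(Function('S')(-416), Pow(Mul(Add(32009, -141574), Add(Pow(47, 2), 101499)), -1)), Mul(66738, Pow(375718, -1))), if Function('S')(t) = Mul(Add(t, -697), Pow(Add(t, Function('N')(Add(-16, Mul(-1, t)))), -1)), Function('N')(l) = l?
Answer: Rational(866660936279859, 4879081256251840) ≈ 0.17763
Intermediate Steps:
Function('S')(t) = Add(Rational(697, 16), Mul(Rational(-1, 16), t)) (Function('S')(t) = Mul(Add(t, -697), Pow(Add(t, Add(-16, Mul(-1, t))), -1)) = Mul(Add(-697, t), Pow(-16, -1)) = Mul(Add(-697, t), Rational(-1, 16)) = Add(Rational(697, 16), Mul(Rational(-1, 16), t)))
Add(Mul(Function('S')(-416), Pow(Mul(Add(32009, -141574), Add(Pow(47, 2), 101499)), -1)), Mul(66738, Pow(375718, -1))) = Add(Mul(Add(Rational(697, 16), Mul(Rational(-1, 16), -416)), Pow(Mul(Add(32009, -141574), Add(Pow(47, 2), 101499)), -1)), Mul(66738, Pow(375718, -1))) = Add(Mul(Add(Rational(697, 16), 26), Pow(Mul(-109565, Add(2209, 101499)), -1)), Mul(66738, Rational(1, 375718))) = Add(Mul(Rational(1113, 16), Pow(Mul(-109565, 103708), -1)), Rational(4767, 26837)) = Add(Mul(Rational(1113, 16), Pow(-11362767020, -1)), Rational(4767, 26837)) = Add(Mul(Rational(1113, 16), Rational(-1, 11362767020)), Rational(4767, 26837)) = Add(Rational(-1113, 181804272320), Rational(4767, 26837)) = Rational(866660936279859, 4879081256251840)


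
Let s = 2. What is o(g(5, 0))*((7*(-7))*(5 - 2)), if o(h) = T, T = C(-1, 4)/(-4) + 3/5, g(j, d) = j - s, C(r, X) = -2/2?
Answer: -2499/20 ≈ -124.95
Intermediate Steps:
C(r, X) = -1 (C(r, X) = -2*1/2 = -1)
g(j, d) = -2 + j (g(j, d) = j - 1*2 = j - 2 = -2 + j)
T = 17/20 (T = -1/(-4) + 3/5 = -1*(-1/4) + 3*(1/5) = 1/4 + 3/5 = 17/20 ≈ 0.85000)
o(h) = 17/20
o(g(5, 0))*((7*(-7))*(5 - 2)) = 17*((7*(-7))*(5 - 2))/20 = 17*(-49*3)/20 = (17/20)*(-147) = -2499/20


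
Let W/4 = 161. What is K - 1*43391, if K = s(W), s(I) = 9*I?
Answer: -37595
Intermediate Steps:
W = 644 (W = 4*161 = 644)
K = 5796 (K = 9*644 = 5796)
K - 1*43391 = 5796 - 1*43391 = 5796 - 43391 = -37595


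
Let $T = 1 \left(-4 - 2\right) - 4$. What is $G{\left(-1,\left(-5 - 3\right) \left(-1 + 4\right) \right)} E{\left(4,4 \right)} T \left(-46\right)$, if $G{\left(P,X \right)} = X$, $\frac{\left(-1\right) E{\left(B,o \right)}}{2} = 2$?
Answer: $44160$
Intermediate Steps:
$E{\left(B,o \right)} = -4$ ($E{\left(B,o \right)} = \left(-2\right) 2 = -4$)
$T = -10$ ($T = 1 \left(-6\right) - 4 = -6 - 4 = -10$)
$G{\left(-1,\left(-5 - 3\right) \left(-1 + 4\right) \right)} E{\left(4,4 \right)} T \left(-46\right) = \left(-5 - 3\right) \left(-1 + 4\right) \left(-4\right) \left(-10\right) \left(-46\right) = \left(-8\right) 3 \left(-4\right) \left(-10\right) \left(-46\right) = \left(-24\right) \left(-4\right) \left(-10\right) \left(-46\right) = 96 \left(-10\right) \left(-46\right) = \left(-960\right) \left(-46\right) = 44160$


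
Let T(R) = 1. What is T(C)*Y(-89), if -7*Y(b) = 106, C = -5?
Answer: -106/7 ≈ -15.143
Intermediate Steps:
Y(b) = -106/7 (Y(b) = -⅐*106 = -106/7)
T(C)*Y(-89) = 1*(-106/7) = -106/7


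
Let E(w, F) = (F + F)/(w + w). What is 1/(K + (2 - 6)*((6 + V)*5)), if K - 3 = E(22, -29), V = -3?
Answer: -22/1283 ≈ -0.017147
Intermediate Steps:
E(w, F) = F/w (E(w, F) = (2*F)/((2*w)) = (2*F)*(1/(2*w)) = F/w)
K = 37/22 (K = 3 - 29/22 = 37/22 ≈ 1.6818)
1/(K + (2 - 6)*((6 + V)*5)) = 1/(37/22 + (2 - 6)*((6 - 3)*5)) = 1/(37/22 - 12*5) = 1/(37/22 - 4*15) = 1/(37/22 - 60) = 1/(-1283/22) = -22/1283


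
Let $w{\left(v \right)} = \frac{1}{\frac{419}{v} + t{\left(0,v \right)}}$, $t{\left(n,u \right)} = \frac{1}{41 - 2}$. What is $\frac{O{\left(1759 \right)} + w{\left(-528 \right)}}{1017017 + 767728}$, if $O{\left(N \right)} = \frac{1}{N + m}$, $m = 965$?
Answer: $- \frac{73303}{100493069796} \approx -7.2943 \cdot 10^{-7}$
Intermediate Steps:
$t{\left(n,u \right)} = \frac{1}{39}$
$w{\left(v \right)} = \frac{1}{\frac{1}{39} + \frac{419}{v}}$ ($w{\left(v \right)} = \frac{1}{\frac{419}{v} + \frac{1}{39}} = \frac{1}{\frac{1}{39} + \frac{419}{v}}$)
$O{\left(N \right)} = \frac{1}{965 + N}$ ($O{\left(N \right)} = \frac{1}{N + 965} = \frac{1}{965 + N}$)
$\frac{O{\left(1759 \right)} + w{\left(-528 \right)}}{1017017 + 767728} = \frac{\frac{1}{965 + 1759} + 39 \left(-528\right) \frac{1}{16341 - 528}}{1017017 + 767728} = \frac{\frac{1}{2724} + 39 \left(-528\right) \frac{1}{15813}}{1784745} = \left(\frac{1}{2724} + 39 \left(-528\right) \frac{1}{15813}\right) \frac{1}{1784745} = \left(\frac{1}{2724} - \frac{2288}{1757}\right) \frac{1}{1784745} = \left(- \frac{6230755}{4786068}\right) \frac{1}{1784745} = - \frac{73303}{100493069796}$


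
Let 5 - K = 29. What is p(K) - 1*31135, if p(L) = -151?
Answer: -31286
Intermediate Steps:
K = -24 (K = 5 - 1*29 = 5 - 29 = -24)
p(K) - 1*31135 = -151 - 1*31135 = -151 - 31135 = -31286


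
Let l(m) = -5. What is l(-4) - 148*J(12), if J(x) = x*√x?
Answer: -5 - 3552*√3 ≈ -6157.2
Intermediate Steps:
J(x) = x^(3/2)
l(-4) - 148*J(12) = -5 - 3552*√3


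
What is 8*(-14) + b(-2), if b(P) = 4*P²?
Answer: -96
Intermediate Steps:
8*(-14) + b(-2) = 8*(-14) + 4*(-2)² = -112 + 4*4 = -112 + 16 = -96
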